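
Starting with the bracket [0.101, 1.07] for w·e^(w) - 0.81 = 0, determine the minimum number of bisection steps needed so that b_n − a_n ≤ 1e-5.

17

Initial width b − a = 1.07 − 0.101 = 0.969000.
After n steps the width is (b−a)/2^n; need (b−a)/2^n ≤ 1e-5.
So n ≥ log₂(0.969000/1e-5) = log₂(96900.0000) ≈ 16.5642.
Hence n = 17.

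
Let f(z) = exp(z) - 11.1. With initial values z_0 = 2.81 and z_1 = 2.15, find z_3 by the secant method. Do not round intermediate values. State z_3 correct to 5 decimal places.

Secant update: z_(k+1) = z_k − f(z_k)·(z_k − z_(k-1))/(f(z_k) − f(z_(k-1))).
f(z_0) = 5.509918, f(z_1) = -2.515142
z_2 = 2.150000 - (-2.515142)·(2.150000 - 2.810000)/(-2.515142 - (5.509918)) = 2.356851; f(z_2) = -0.542345
z_3 = 2.356851 - (-0.542345)·(2.356851 - 2.150000)/(-0.542345 - (-2.515142)) = 2.413717; f(z_3) = 0.075423

2.41372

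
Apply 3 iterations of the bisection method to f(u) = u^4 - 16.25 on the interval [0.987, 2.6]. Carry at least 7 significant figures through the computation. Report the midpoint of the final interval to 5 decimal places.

2.09594

f(0.987000) = -15.300995, f(2.600000) = 29.447600 (opposite signs)
step 1: m = 1.793500, f(m) = -5.903213 < 0 → root in [1.793500, 2.600000]
step 2: m = 2.196750, f(m) = 7.037482 > 0 → root in [1.793500, 2.196750]
step 3: m = 1.995125, f(m) = -0.405431 < 0 → root in [1.995125, 2.196750]
Midpoint of [1.995125, 2.196750] = 2.095938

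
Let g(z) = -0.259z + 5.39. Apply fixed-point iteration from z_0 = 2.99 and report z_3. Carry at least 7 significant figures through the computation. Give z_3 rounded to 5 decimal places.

4.30361

z_1 = g(2.990000) = 4.615590
z_2 = g(4.615590) = 4.194562
z_3 = g(4.194562) = 4.303608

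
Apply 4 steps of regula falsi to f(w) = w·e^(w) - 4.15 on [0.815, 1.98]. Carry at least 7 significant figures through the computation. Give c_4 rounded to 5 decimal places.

f(0.815000) = -2.308772, f(1.980000) = 10.190631
step 1: c = 1.030188, f(c) = -1.263834 < 0 → new bracket [1.030188, 1.980000]
step 2: c = 1.134986, f(c) = -0.618912 < 0 → new bracket [1.134986, 1.980000]
step 3: c = 1.183368, f(c) = -0.285885 < 0 → new bracket [1.183368, 1.980000]
step 4: c = 1.205107, f(c) = -0.128420 < 0 → new bracket [1.205107, 1.980000]

1.20511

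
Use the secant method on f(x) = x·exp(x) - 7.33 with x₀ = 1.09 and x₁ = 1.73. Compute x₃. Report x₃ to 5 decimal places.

f(x_0) = -4.088041, f(x_1) = 2.428331
x_2 = 1.730000 - (2.428331)·(1.730000 - 1.090000)/(2.428331 - (-4.088041)) = 1.491504; f(x_2) = -0.702099
x_3 = 1.491504 - (-0.702099)·(1.491504 - 1.730000)/(-0.702099 - (2.428331)) = 1.544994; f(x_3) = -0.087156

1.54499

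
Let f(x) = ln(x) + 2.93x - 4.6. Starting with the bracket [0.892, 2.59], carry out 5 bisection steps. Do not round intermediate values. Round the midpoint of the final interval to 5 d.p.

1.44916

f(0.892000) = -2.100729, f(2.590000) = 3.940358 (opposite signs)
step 1: m = 1.741000, f(m) = 1.055590 > 0 → root in [0.892000, 1.741000]
step 2: m = 1.316500, f(m) = -0.467678 < 0 → root in [1.316500, 1.741000]
step 3: m = 1.528750, f(m) = 0.303688 > 0 → root in [1.316500, 1.528750]
step 4: m = 1.422625, f(m) = -0.079205 < 0 → root in [1.422625, 1.528750]
step 5: m = 1.475688, f(m) = 0.112888 > 0 → root in [1.422625, 1.475688]
Midpoint of [1.422625, 1.475688] = 1.449156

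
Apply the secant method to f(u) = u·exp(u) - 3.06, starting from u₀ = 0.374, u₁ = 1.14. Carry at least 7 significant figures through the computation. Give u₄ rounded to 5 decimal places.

f(u_0) = -2.516377, f(u_1) = 0.504516
u_2 = 1.140000 - (0.504516)·(1.140000 - 0.374000)/(0.504516 - (-2.516377)) = 1.012071; f(u_2) = -0.275495
u_3 = 1.012071 - (-0.275495)·(1.012071 - 1.140000)/(-0.275495 - (0.504516)) = 1.057255; f(u_3) = -0.016736
u_4 = 1.057255 - (-0.016736)·(1.057255 - 1.012071)/(-0.016736 - (-0.275495)) = 1.060177; f(u_4) = 0.000607

1.06018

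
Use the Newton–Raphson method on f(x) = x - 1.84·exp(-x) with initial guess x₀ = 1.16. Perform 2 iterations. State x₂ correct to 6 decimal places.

0.814564

f'(x) = 1 + 1.84·exp(-x)
x_0 = 1.160000: f = 0.583185, f' = 1.576815 → x_1 = 1.160000 - (0.583185)/(1.576815) = 0.790150
x_1 = 0.790150: f = -0.044800, f' = 1.834949 → x_2 = 0.790150 - (-0.044800)/(1.834949) = 0.814564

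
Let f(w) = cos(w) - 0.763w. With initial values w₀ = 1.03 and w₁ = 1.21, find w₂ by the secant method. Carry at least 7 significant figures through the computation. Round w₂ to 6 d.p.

0.866889

Secant update: w_(k+1) = w_k − f(w_k)·(w_k − w_(k-1))/(f(w_k) − f(w_(k-1))).
f(w_0) = -0.271071, f(w_1) = -0.570211
w_2 = 1.210000 - (-0.570211)·(1.210000 - 1.030000)/(-0.570211 - (-0.271071)) = 0.866889; f(w_2) = -0.014236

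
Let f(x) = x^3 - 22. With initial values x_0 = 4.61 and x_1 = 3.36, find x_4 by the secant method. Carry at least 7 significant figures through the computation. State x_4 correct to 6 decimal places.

Secant update: x_(k+1) = x_k − f(x_k)·(x_k − x_(k-1))/(f(x_k) − f(x_(k-1))).
f(x_0) = 75.972181, f(x_1) = 15.933056
x_2 = 3.360000 - (15.933056)·(3.360000 - 4.610000)/(15.933056 - (75.972181)) = 3.028278; f(x_2) = 5.770716
x_3 = 3.028278 - (5.770716)·(3.028278 - 3.360000)/(5.770716 - (15.933056)) = 2.839908; f(x_3) = 0.904080
x_4 = 2.839908 - (0.904080)·(2.839908 - 3.028278)/(0.904080 - (5.770716)) = 2.804914; f(x_4) = 0.067791

2.804914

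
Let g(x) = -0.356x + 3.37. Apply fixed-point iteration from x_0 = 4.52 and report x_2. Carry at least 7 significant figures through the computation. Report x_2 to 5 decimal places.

2.74313

x_1 = g(4.520000) = 1.760880
x_2 = g(1.760880) = 2.743127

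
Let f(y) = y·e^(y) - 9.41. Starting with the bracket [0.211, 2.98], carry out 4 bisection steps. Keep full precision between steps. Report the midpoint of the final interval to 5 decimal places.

f(0.211000) = -9.149433, f(2.980000) = 49.259694 (opposite signs)
step 1: m = 1.595500, f(m) = -1.542918 < 0 → root in [1.595500, 2.980000]
step 2: m = 2.287750, f(m) = 13.130615 > 0 → root in [1.595500, 2.287750]
step 3: m = 1.941625, f(m) = 4.123259 > 0 → root in [1.595500, 1.941625]
step 4: m = 1.768562, f(m) = 0.958056 > 0 → root in [1.595500, 1.768562]
Midpoint of [1.595500, 1.768562] = 1.682031

1.68203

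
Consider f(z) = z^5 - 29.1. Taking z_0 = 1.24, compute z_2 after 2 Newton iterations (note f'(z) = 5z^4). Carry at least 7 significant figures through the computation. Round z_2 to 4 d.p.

2.8039

Newton update: z ← z − f(z)/f'(z).
z_0 = 1.240000: f = -26.168375, f' = 11.821069 → z_1 = 1.240000 - (-26.168375)/(11.821069) = 3.453706
z_1 = 3.453706: f = 462.290820, f' = 711.396354 → z_2 = 3.453706 - (462.290820)/(711.396354) = 2.803871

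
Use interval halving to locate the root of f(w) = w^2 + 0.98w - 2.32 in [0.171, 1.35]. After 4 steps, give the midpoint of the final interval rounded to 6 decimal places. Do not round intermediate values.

1.092094

f(0.171000) = -2.123179, f(1.350000) = 0.825500 (opposite signs)
step 1: m = 0.760500, f(m) = -0.996350 < 0 → root in [0.760500, 1.350000]
step 2: m = 1.055250, f(m) = -0.172302 < 0 → root in [1.055250, 1.350000]
step 3: m = 1.202625, f(m) = 0.304879 > 0 → root in [1.055250, 1.202625]
step 4: m = 1.128938, f(m) = 0.060859 > 0 → root in [1.055250, 1.128938]
Midpoint of [1.055250, 1.128938] = 1.092094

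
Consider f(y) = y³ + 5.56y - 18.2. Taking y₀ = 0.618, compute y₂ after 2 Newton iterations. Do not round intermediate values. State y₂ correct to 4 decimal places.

f'(y) = 3y² + 5.56
y_0 = 0.618000: f = -14.527891, f' = 6.705772 → y_1 = 0.618000 - (-14.527891)/(6.705772) = 2.784476
y_1 = 2.784476: f = 18.870569, f' = 28.819912 → y_2 = 2.784476 - (18.870569)/(28.819912) = 2.129700

2.1297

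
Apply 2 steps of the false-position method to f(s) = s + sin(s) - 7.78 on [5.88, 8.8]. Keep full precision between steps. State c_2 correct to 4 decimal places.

f(5.880000) = -2.292350, f(8.800000) = 1.604917
step 1: c = 7.597527, f(c) = 0.784823 > 0 → new bracket [5.880000, 7.597527]
step 2: c = 7.159478, f(c) = 0.147849 > 0 → new bracket [5.880000, 7.159478]

7.1595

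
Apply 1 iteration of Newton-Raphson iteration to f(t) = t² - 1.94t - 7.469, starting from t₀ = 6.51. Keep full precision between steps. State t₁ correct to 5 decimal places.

4.49902

f'(t) = 2t - 1.94
t_0 = 6.510000: f = 22.281700, f' = 11.080000 → t_1 = 6.510000 - (22.281700)/(11.080000) = 4.499016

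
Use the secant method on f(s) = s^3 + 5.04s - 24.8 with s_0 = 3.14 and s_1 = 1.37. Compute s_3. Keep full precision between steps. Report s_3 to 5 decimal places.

2.45012

f(s_0) = 21.984744, f(s_1) = -15.323847
s_2 = 1.370000 - (-15.323847)·(1.370000 - 3.140000)/(-15.323847 - (21.984744)) = 2.096996; f(s_2) = -5.009820
s_3 = 2.096996 - (-5.009820)·(2.096996 - 1.370000)/(-5.009820 - (-15.323847)) = 2.450119; f(s_3) = 2.256877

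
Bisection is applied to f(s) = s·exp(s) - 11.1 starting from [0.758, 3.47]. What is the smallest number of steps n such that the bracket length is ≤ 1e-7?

Initial width b − a = 3.47 − 0.758 = 2.712000.
After n steps the width is (b−a)/2^n; need (b−a)/2^n ≤ 1e-7.
So n ≥ log₂(2.712000/1e-7) = log₂(27120000.0000) ≈ 24.6929.
Hence n = 25.

25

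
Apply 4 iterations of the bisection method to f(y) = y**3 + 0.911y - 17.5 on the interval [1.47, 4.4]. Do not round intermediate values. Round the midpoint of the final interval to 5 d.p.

2.47719

f(1.470000) = -12.984307, f(4.400000) = 71.692400 (opposite signs)
step 1: m = 2.935000, f(m) = 10.456535 > 0 → root in [1.470000, 2.935000]
step 2: m = 2.202500, f(m) = -4.809181 < 0 → root in [2.202500, 2.935000]
step 3: m = 2.568750, f(m) = 1.789968 > 0 → root in [2.202500, 2.568750]
step 4: m = 2.385625, f(m) = -1.749611 < 0 → root in [2.385625, 2.568750]
Midpoint of [2.385625, 2.568750] = 2.477188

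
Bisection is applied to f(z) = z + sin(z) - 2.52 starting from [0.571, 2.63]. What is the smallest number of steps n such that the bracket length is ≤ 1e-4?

15

Initial width b − a = 2.63 − 0.571 = 2.059000.
After n steps the width is (b−a)/2^n; need (b−a)/2^n ≤ 1e-4.
So n ≥ log₂(2.059000/1e-4) = log₂(20590.0000) ≈ 14.3297.
Hence n = 15.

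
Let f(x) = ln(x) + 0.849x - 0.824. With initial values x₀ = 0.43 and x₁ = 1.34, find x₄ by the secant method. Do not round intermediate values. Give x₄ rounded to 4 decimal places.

0.9866

Secant update: x_(k+1) = x_k − f(x_k)·(x_k − x_(k-1))/(f(x_k) − f(x_(k-1))).
f(x_0) = -1.302900, f(x_1) = 0.606330
x_2 = 1.340000 - (0.606330)·(1.340000 - 0.430000)/(0.606330 - (-1.302900)) = 1.051004; f(x_2) = 0.118048
x_3 = 1.051004 - (0.118048)·(1.051004 - 1.340000)/(0.118048 - (0.606330)) = 0.981136; f(x_3) = -0.010061
x_4 = 0.981136 - (-0.010061)·(0.981136 - 1.051004)/(-0.010061 - (0.118048)) = 0.986622; f(x_4) = 0.000175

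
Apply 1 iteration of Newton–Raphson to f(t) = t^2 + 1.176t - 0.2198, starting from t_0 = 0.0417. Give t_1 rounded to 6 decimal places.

f'(t) = 2t + 1.176
t_0 = 0.041700: f = -0.169022, f' = 1.259400 → t_1 = 0.041700 - (-0.169022)/(1.259400) = 0.175908

0.175908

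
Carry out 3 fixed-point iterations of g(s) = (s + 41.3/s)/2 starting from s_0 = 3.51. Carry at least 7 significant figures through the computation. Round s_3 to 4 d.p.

s_1 = g(3.510000) = 7.638191
s_2 = g(7.638191) = 6.522615
s_3 = g(6.522615) = 6.427216

6.4272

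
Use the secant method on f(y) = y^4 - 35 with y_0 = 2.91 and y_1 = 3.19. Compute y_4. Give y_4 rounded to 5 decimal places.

f(y_0) = 36.708718, f(y_1) = 68.553011
y_2 = 3.190000 - (68.553011)·(3.190000 - 2.910000)/(68.553011 - (36.708718)) = 2.587228; f(y_2) = 9.806284
y_3 = 2.587228 - (9.806284)·(2.587228 - 3.190000)/(9.806284 - (68.553011)) = 2.486611; f(y_3) = 3.232363
y_4 = 2.486611 - (3.232363)·(2.486611 - 2.587228)/(3.232363 - (9.806284)) = 2.437137; f(y_4) = 0.279314

2.43714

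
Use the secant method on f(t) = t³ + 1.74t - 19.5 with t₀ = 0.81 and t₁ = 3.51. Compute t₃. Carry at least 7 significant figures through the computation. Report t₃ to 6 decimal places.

f(t_0) = -17.559159, f(t_1) = 29.850951
t_2 = 3.510000 - (29.850951)·(3.510000 - 0.810000)/(29.850951 - (-17.559159)) = 1.809992; f(t_2) = -10.420952
t_3 = 1.809992 - (-10.420952)·(1.809992 - 3.510000)/(-10.420952 - (29.850951)) = 2.249894; f(t_3) = -4.196165

2.249894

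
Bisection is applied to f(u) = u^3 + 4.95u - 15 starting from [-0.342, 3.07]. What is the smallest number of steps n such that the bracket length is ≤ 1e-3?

Initial width b − a = 3.07 − -0.342 = 3.412000.
After n steps the width is (b−a)/2^n; need (b−a)/2^n ≤ 1e-3.
So n ≥ log₂(3.412000/1e-3) = log₂(3412.0000) ≈ 11.7364.
Hence n = 12.

12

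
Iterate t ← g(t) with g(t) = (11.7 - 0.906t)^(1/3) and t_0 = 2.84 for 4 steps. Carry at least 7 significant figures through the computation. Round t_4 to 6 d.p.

2.137335

t_1 = g(2.840000) = 2.089819
t_2 = g(2.089819) = 2.140457
t_3 = g(2.140457) = 2.137114
t_4 = g(2.137114) = 2.137335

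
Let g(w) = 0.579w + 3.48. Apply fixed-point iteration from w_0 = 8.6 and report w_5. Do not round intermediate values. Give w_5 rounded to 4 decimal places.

w_1 = g(8.600000) = 8.459400
w_2 = g(8.459400) = 8.377993
w_3 = g(8.377993) = 8.330858
w_4 = g(8.330858) = 8.303567
w_5 = g(8.303567) = 8.287765

8.2878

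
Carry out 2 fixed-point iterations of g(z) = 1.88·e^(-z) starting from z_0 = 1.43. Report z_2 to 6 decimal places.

z_1 = g(1.430000) = 0.449901
z_2 = g(0.449901) = 1.198860

1.198860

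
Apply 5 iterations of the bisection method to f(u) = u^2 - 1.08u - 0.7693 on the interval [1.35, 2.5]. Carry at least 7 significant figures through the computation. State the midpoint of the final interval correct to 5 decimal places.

1.58359

f(1.350000) = -0.404800, f(2.500000) = 2.780700 (opposite signs)
step 1: m = 1.925000, f(m) = 0.857325 > 0 → root in [1.350000, 1.925000]
step 2: m = 1.637500, f(m) = 0.143606 > 0 → root in [1.350000, 1.637500]
step 3: m = 1.493750, f(m) = -0.151261 < 0 → root in [1.493750, 1.637500]
step 4: m = 1.565625, f(m) = -0.008993 < 0 → root in [1.565625, 1.637500]
step 5: m = 1.601563, f(m) = 0.066015 > 0 → root in [1.565625, 1.601563]
Midpoint of [1.565625, 1.601563] = 1.583594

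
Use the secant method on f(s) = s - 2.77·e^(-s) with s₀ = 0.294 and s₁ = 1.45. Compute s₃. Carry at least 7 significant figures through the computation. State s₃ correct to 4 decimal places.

1.0009

Secant update: s_(k+1) = s_k − f(s_k)·(s_k − s_(k-1))/(f(s_k) − f(s_(k-1))).
f(s_0) = -1.770416, f(s_1) = 0.800240
s_2 = 1.450000 - (0.800240)·(1.450000 - 0.294000)/(0.800240 - (-1.770416)) = 1.090139; f(s_2) = 0.158950
s_3 = 1.090139 - (0.158950)·(1.090139 - 1.450000)/(0.158950 - (0.800240)) = 1.000945; f(s_3) = -0.017119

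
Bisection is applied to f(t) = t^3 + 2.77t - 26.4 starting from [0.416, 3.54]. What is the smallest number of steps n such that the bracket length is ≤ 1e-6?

Initial width b − a = 3.54 − 0.416 = 3.124000.
After n steps the width is (b−a)/2^n; need (b−a)/2^n ≤ 1e-6.
So n ≥ log₂(3.124000/1e-6) = log₂(3124000.0000) ≈ 21.5750.
Hence n = 22.

22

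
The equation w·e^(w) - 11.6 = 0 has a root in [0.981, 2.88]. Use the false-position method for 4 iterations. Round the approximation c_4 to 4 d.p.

1.7536

f(0.981000) = -8.983553, f(2.880000) = 39.705107
step 1: c = 1.331385, f(c) = -6.559000 < 0 → new bracket [1.331385, 2.880000]
step 2: c = 1.550937, f(c) = -4.285961 < 0 → new bracket [1.550937, 2.880000]
step 3: c = 1.680425, f(c) = -2.579759 < 0 → new bracket [1.680425, 2.880000]
step 4: c = 1.753610, f(c) = -1.472183 < 0 → new bracket [1.753610, 2.880000]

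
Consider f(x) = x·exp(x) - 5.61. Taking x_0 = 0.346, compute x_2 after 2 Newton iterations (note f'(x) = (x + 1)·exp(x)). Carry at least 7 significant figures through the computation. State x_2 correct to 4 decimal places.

x_0 = 0.346000: f = -5.120963, f' = 1.902440 → x_1 = 0.346000 - (-5.120963)/(1.902440) = 3.037787
x_1 = 3.037787: f = 57.755278, f' = 84.224305 → x_2 = 3.037787 - (57.755278)/(84.224305) = 2.352055

2.3521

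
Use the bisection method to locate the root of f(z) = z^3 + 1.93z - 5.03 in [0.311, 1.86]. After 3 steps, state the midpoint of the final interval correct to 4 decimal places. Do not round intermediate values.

1.3759

f(0.311000) = -4.399690, f(1.860000) = 4.994656 (opposite signs)
step 1: m = 1.085500, f(m) = -1.655929 < 0 → root in [1.085500, 1.860000]
step 2: m = 1.472750, f(m) = 1.006791 > 0 → root in [1.085500, 1.472750]
step 3: m = 1.279125, f(m) = -0.468435 < 0 → root in [1.279125, 1.472750]
Midpoint of [1.279125, 1.472750] = 1.375938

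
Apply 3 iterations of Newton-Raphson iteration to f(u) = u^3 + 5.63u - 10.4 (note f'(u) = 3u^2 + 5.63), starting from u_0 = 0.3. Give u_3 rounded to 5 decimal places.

1.38113

u_0 = 0.300000: f = -8.684000, f' = 5.900000 → u_1 = 0.300000 - (-8.684000)/(5.900000) = 1.771864
u_1 = 1.771864: f = 5.138371, f' = 15.048510 → u_2 = 1.771864 - (5.138371)/(15.048510) = 1.430411
u_2 = 1.430411: f = 0.579938, f' = 11.768224 → u_3 = 1.430411 - (0.579938)/(11.768224) = 1.381131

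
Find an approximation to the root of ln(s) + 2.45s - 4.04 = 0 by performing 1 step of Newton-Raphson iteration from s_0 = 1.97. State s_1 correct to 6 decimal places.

f'(s) = 1/s + 2.45
s_0 = 1.970000: f = 1.464534, f' = 2.957614 → s_1 = 1.970000 - (1.464534)/(2.957614) = 1.474826

1.474826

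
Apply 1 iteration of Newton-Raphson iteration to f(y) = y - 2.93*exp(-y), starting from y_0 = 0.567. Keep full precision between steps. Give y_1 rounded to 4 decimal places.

0.9783

Newton update: y ← y − f(y)/f'(y).
f'(y) = 1 + 2.93*exp(-y)
y_0 = 0.567000: f = -1.094968, f' = 2.661968 → y_1 = 0.567000 - (-1.094968)/(2.661968) = 0.978338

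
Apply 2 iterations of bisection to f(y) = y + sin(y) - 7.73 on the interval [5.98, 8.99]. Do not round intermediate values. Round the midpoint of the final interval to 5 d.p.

f(5.980000) = -2.048562, f(8.990000) = 1.681209 (opposite signs)
step 1: m = 7.485000, f(m) = 0.687695 > 0 → root in [5.980000, 7.485000]
step 2: m = 6.732500, f(m) = -0.563152 < 0 → root in [6.732500, 7.485000]
Midpoint of [6.732500, 7.485000] = 7.108750

7.10875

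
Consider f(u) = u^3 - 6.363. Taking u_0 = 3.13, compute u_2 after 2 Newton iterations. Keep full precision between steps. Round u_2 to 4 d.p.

1.9353

f'(u) = 3u^2
u_0 = 3.130000: f = 24.301297, f' = 29.390700 → u_1 = 3.130000 - (24.301297)/(29.390700) = 2.303164
u_1 = 2.303164: f = 5.854277, f' = 15.913689 → u_2 = 2.303164 - (5.854277)/(15.913689) = 1.935287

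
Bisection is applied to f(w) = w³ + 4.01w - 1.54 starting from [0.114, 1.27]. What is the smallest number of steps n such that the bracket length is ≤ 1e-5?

Initial width b − a = 1.27 − 0.114 = 1.156000.
After n steps the width is (b−a)/2^n; need (b−a)/2^n ≤ 1e-5.
So n ≥ log₂(1.156000/1e-5) = log₂(115600.0000) ≈ 16.8188.
Hence n = 17.

17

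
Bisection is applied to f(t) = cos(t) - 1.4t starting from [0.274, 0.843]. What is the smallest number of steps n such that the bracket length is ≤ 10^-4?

Initial width b − a = 0.843 − 0.274 = 0.569000.
After n steps the width is (b−a)/2^n; need (b−a)/2^n ≤ 10^-4.
So n ≥ log₂(0.569000/10^-4) = log₂(5690.0000) ≈ 12.4742.
Hence n = 13.

13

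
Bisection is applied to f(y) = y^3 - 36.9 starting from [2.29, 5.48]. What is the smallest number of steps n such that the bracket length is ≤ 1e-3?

12

Initial width b − a = 5.48 − 2.29 = 3.190000.
After n steps the width is (b−a)/2^n; need (b−a)/2^n ≤ 1e-3.
So n ≥ log₂(3.190000/1e-3) = log₂(3190.0000) ≈ 11.6393.
Hence n = 12.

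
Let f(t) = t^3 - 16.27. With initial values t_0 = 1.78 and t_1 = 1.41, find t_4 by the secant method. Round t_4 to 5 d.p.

2.46412

f(t_0) = -10.630248, f(t_1) = -13.466779
t_2 = 1.410000 - (-13.466779)·(1.410000 - 1.780000)/(-13.466779 - (-10.630248)) = 3.166620; f(t_2) = 15.483238
t_3 = 3.166620 - (15.483238)·(3.166620 - 1.410000)/(15.483238 - (-13.466779)) = 2.227133; f(t_3) = -5.223148
t_4 = 2.227133 - (-5.223148)·(2.227133 - 3.166620)/(-5.223148 - (15.483238)) = 2.464117; f(t_4) = -1.308194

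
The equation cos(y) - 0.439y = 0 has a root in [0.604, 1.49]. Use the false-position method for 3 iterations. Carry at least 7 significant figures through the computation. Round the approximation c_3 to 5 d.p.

f(0.604000) = 0.557914, f(1.490000) = -0.573402
step 1: c = 1.040936, f(c) = 0.048442 > 0 → new bracket [1.040936, 1.490000]
step 2: c = 1.075918, f(c) = 0.002596 > 0 → new bracket [1.075918, 1.490000]
step 3: c = 1.077785, f(c) = 0.000134 > 0 → new bracket [1.077785, 1.490000]

1.07778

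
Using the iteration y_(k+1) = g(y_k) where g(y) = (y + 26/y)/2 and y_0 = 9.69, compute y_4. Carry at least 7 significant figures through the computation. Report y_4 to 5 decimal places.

5.09902

y_1 = g(9.690000) = 6.186589
y_2 = g(6.186589) = 5.194614
y_3 = g(5.194614) = 5.099899
y_4 = g(5.099899) = 5.099020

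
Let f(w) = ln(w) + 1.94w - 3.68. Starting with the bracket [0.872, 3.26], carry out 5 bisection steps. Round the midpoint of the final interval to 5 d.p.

1.65556

f(0.872000) = -2.125286, f(3.260000) = 3.826127 (opposite signs)
step 1: m = 2.066000, f(m) = 1.053654 > 0 → root in [0.872000, 2.066000]
step 2: m = 1.469000, f(m) = -0.445558 < 0 → root in [1.469000, 2.066000]
step 3: m = 1.767500, f(m) = 0.318516 > 0 → root in [1.469000, 1.767500]
step 4: m = 1.618250, f(m) = -0.059250 < 0 → root in [1.618250, 1.767500]
step 5: m = 1.692875, f(m) = 0.130606 > 0 → root in [1.618250, 1.692875]
Midpoint of [1.618250, 1.692875] = 1.655562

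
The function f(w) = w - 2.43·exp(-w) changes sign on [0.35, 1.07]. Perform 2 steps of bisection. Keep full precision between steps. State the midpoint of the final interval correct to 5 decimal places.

f(0.350000) = -1.362392, f(1.070000) = 0.236489 (opposite signs)
step 1: m = 0.710000, f(m) = -0.484695 < 0 → root in [0.710000, 1.070000]
step 2: m = 0.890000, f(m) = -0.107893 < 0 → root in [0.890000, 1.070000]
Midpoint of [0.890000, 1.070000] = 0.980000

0.98000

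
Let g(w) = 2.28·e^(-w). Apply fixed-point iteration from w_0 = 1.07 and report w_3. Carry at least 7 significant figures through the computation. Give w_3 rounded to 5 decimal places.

w_1 = g(1.070000) = 0.782059
w_2 = g(0.782059) = 1.043015
w_3 = g(1.043015) = 0.803450

0.80345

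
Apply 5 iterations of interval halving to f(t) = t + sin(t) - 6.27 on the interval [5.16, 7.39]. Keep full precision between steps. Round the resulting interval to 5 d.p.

[6.27500, 6.34469]

f(5.160000) = -2.011484, f(7.390000) = 2.014278 (opposite signs)
step 1: m = 6.275000, f(m) = -0.003185 < 0 → root in [6.275000, 7.390000]
step 2: m = 6.832500, f(m) = 1.084603 > 0 → root in [6.275000, 6.832500]
step 3: m = 6.553750, f(m) = 0.551026 > 0 → root in [6.275000, 6.553750]
step 4: m = 6.414375, f(m) = 0.275189 > 0 → root in [6.275000, 6.414375]
step 5: m = 6.344688, f(m) = 0.136151 > 0 → root in [6.275000, 6.344688]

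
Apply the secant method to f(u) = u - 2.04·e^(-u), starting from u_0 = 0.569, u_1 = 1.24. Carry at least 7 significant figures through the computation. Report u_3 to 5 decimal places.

f(u_0) = -0.585826, f(u_1) = 0.649656
u_2 = 1.240000 - (0.649656)·(1.240000 - 0.569000)/(0.649656 - (-0.585826)) = 0.887167; f(u_2) = 0.047052
u_3 = 0.887167 - (0.047052)·(0.887167 - 1.240000)/(0.047052 - (0.649656)) = 0.859617; f(u_3) = -0.003964

0.85962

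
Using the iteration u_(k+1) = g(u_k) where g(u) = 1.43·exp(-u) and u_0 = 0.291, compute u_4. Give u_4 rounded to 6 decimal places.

0.596015

u_1 = g(0.291000) = 1.068947
u_2 = g(1.068947) = 0.491019
u_3 = g(0.491019) = 0.875164
u_4 = g(0.875164) = 0.596015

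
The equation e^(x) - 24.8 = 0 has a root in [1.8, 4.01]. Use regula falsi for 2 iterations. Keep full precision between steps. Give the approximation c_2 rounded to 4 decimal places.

f(1.800000) = -18.750353, f(4.010000) = 30.346871
step 1: c = 2.644005, f(c) = -10.730567 < 0 → new bracket [2.644005, 4.010000]
step 2: c = 3.000840, f(c) = -4.697574 < 0 → new bracket [3.000840, 4.010000]

3.0008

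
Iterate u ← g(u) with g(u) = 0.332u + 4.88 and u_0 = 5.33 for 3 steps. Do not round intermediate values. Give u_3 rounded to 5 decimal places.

u_1 = g(5.330000) = 6.649560
u_2 = g(6.649560) = 7.087654
u_3 = g(7.087654) = 7.233101

7.23310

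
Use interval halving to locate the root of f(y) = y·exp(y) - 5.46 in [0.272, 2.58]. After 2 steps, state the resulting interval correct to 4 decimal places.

[0.8490, 1.4260]

f(0.272000) = -5.102976, f(2.580000) = 28.588616 (opposite signs)
step 1: m = 1.426000, f(m) = 0.475037 > 0 → root in [0.272000, 1.426000]
step 2: m = 0.849000, f(m) = -3.475625 < 0 → root in [0.849000, 1.426000]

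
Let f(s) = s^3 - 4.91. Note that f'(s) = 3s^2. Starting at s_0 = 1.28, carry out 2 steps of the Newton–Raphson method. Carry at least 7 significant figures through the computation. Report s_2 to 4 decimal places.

1.7119

s_0 = 1.280000: f = -2.812848, f' = 4.915200 → s_1 = 1.280000 - (-2.812848)/(4.915200) = 1.852275
s_1 = 1.852275: f = 1.445016, f' = 10.292772 → s_2 = 1.852275 - (1.445016)/(10.292772) = 1.711884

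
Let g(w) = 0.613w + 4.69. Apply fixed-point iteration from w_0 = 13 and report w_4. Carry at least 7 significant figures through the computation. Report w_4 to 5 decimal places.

w_1 = g(13.000000) = 12.659000
w_2 = g(12.659000) = 12.449967
w_3 = g(12.449967) = 12.321830
w_4 = g(12.321830) = 12.243282

12.24328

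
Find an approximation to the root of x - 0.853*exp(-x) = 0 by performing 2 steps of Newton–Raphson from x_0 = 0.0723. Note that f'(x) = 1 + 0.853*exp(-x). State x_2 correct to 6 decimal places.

Newton update: x ← x − f(x)/f'(x).
x_0 = 0.072300: f = -0.721205, f' = 1.793505 → x_1 = 0.072300 - (-0.721205)/(1.793505) = 0.474420
x_1 = 0.474420: f = -0.056355, f' = 1.530776 → x_2 = 0.474420 - (-0.056355)/(1.530776) = 0.511235

0.511235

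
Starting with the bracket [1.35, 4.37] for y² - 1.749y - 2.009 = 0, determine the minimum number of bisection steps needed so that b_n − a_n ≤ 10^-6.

22

Initial width b − a = 4.37 − 1.35 = 3.020000.
After n steps the width is (b−a)/2^n; need (b−a)/2^n ≤ 10^-6.
So n ≥ log₂(3.020000/10^-6) = log₂(3020000.0000) ≈ 21.5261.
Hence n = 22.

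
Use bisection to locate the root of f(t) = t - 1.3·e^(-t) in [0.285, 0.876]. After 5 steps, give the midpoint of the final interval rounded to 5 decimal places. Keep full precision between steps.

f(0.285000) = -0.692619, f(0.876000) = 0.334621 (opposite signs)
step 1: m = 0.580500, f(m) = -0.147004 < 0 → root in [0.580500, 0.876000]
step 2: m = 0.728250, f(m) = 0.100671 > 0 → root in [0.580500, 0.728250]
step 3: m = 0.654375, f(m) = -0.021322 < 0 → root in [0.654375, 0.728250]
step 4: m = 0.691312, f(m) = 0.040119 > 0 → root in [0.654375, 0.691312]
step 5: m = 0.672844, f(m) = 0.009512 > 0 → root in [0.654375, 0.672844]
Midpoint of [0.654375, 0.672844] = 0.663609

0.66361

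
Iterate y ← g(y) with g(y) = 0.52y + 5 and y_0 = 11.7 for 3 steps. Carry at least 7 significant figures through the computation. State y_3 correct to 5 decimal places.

10.59711

y_1 = g(11.700000) = 11.084000
y_2 = g(11.084000) = 10.763680
y_3 = g(10.763680) = 10.597114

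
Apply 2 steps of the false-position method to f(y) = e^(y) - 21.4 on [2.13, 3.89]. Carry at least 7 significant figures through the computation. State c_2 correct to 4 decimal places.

2.9258

f(2.130000) = -12.985133, f(3.890000) = 27.510887
step 1: c = 2.694348, f(c) = -6.604136 < 0 → new bracket [2.694348, 3.890000]
step 2: c = 2.925807, f(c) = -2.750724 < 0 → new bracket [2.925807, 3.890000]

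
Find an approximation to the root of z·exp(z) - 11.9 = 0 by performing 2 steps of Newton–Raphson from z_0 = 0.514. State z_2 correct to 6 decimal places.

4.061192

Newton update: z ← z − f(z)/f'(z).
f'(z) = (z + 1)·exp(z)
z_0 = 0.514000: f = -11.040610, f' = 2.531356 → z_1 = 0.514000 - (-11.040610)/(2.531356) = 4.875540
z_1 = 4.875540: f = 627.014303, f' = 769.959143 → z_2 = 4.875540 - (627.014303)/(769.959143) = 4.061192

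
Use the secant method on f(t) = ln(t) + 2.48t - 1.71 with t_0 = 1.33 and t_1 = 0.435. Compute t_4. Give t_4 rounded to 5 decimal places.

0.78637

f(t_0) = 1.873579, f(t_1) = -1.463609
t_2 = 0.435000 - (-1.463609)·(0.435000 - 1.330000)/(-1.463609 - (1.873579)) = 0.827525; f(t_2) = 0.152947
t_3 = 0.827525 - (0.152947)·(0.827525 - 0.435000)/(0.152947 - (-1.463609)) = 0.790387; f(t_3) = 0.014928
t_4 = 0.790387 - (0.014928)·(0.790387 - 0.827525)/(0.014928 - (0.152947)) = 0.786370; f(t_4) = -0.000129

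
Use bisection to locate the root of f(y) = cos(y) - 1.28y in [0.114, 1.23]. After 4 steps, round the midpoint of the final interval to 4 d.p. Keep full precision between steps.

0.6371

f(0.114000) = 0.847589, f(1.230000) = -1.240162 (opposite signs)
step 1: m = 0.672000, f(m) = -0.077582 < 0 → root in [0.114000, 0.672000]
step 2: m = 0.393000, f(m) = 0.420724 > 0 → root in [0.393000, 0.672000]
step 3: m = 0.532500, f(m) = 0.179941 > 0 → root in [0.532500, 0.672000]
step 4: m = 0.602250, f(m) = 0.053183 > 0 → root in [0.602250, 0.672000]
Midpoint of [0.602250, 0.672000] = 0.637125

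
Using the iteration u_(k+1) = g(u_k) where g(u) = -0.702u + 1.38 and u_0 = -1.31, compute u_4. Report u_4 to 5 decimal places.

0.29576

u_1 = g(-1.310000) = 2.299620
u_2 = g(2.299620) = -0.234333
u_3 = g(-0.234333) = 1.544502
u_4 = g(1.544502) = 0.295760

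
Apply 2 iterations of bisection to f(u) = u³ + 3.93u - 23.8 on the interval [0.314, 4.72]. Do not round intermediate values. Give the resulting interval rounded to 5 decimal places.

f(0.314000) = -22.535021, f(4.720000) = 99.903648 (opposite signs)
step 1: m = 2.517000, f(m) = 2.037732 > 0 → root in [0.314000, 2.517000]
step 2: m = 1.415500, f(m) = -15.400932 < 0 → root in [1.415500, 2.517000]

[1.41550, 2.51700]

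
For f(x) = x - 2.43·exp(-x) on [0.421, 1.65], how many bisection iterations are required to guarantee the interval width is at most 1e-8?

Initial width b − a = 1.65 − 0.421 = 1.229000.
After n steps the width is (b−a)/2^n; need (b−a)/2^n ≤ 1e-8.
So n ≥ log₂(1.229000/1e-8) = log₂(122900000.0000) ≈ 26.8729.
Hence n = 27.

27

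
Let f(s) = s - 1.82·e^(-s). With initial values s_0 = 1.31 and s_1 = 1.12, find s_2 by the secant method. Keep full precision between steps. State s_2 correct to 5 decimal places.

f(s_0) = 0.818927, f(s_1) = 0.526171
s_2 = 1.120000 - (0.526171)·(1.120000 - 1.310000)/(0.526171 - (0.818927)) = 0.778514; f(s_2) = -0.057026

0.77851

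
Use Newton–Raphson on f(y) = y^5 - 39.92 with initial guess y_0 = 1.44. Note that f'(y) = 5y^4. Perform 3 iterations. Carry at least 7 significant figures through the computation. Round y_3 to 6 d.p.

2.206514

Newton update: y ← y − f(y)/f'(y).
y_0 = 1.440000: f = -33.728264, f' = 21.499085 → y_1 = 1.440000 - (-33.728264)/(21.499085) = 3.008823
y_1 = 3.008823: f = 206.674488, f' = 409.785603 → y_2 = 3.008823 - (206.674488)/(409.785603) = 2.504475
y_2 = 2.504475: f = 58.613482, f' = 196.714815 → y_3 = 2.504475 - (58.613482)/(196.714815) = 2.206514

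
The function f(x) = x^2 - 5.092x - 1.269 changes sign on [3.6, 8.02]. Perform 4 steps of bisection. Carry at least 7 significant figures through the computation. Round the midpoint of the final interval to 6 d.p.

f(3.600000) = -6.640200, f(8.020000) = 22.213560 (opposite signs)
step 1: m = 5.810000, f(m) = 2.902580 > 0 → root in [3.600000, 5.810000]
step 2: m = 4.705000, f(m) = -3.089835 < 0 → root in [4.705000, 5.810000]
step 3: m = 5.257500, f(m) = -0.398884 < 0 → root in [5.257500, 5.810000]
step 4: m = 5.533750, f(m) = 1.175534 > 0 → root in [5.257500, 5.533750]
Midpoint of [5.257500, 5.533750] = 5.395625

5.395625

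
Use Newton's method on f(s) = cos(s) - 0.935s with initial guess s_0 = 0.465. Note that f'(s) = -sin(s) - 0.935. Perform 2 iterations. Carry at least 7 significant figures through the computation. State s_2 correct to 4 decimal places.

0.7689

Newton update: s ← s − f(s)/f'(s).
s_0 = 0.465000: f = 0.459047, f' = -1.383423 → s_1 = 0.465000 - (0.459047)/(-1.383423) = 0.796819
s_1 = 0.796819: f = -0.046041, f' = -1.650137 → s_2 = 0.796819 - (-0.046041)/(-1.650137) = 0.768918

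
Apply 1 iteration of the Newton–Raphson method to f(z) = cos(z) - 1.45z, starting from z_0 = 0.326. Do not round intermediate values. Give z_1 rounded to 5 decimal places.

0.59411

f'(z) = -sin(z) - 1.45
z_0 = 0.326000: f = 0.474631, f' = -1.770256 → z_1 = 0.326000 - (0.474631)/(-1.770256) = 0.594114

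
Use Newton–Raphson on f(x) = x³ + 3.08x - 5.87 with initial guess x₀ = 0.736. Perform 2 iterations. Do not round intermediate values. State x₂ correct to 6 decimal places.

f'(x) = 3x² + 3.08
x_0 = 0.736000: f = -3.204432, f' = 4.705088 → x_1 = 0.736000 - (-3.204432)/(4.705088) = 1.417057
x_1 = 1.417057: f = 1.340055, f' = 9.104149 → x_2 = 1.417057 - (1.340055)/(9.104149) = 1.269865

1.269865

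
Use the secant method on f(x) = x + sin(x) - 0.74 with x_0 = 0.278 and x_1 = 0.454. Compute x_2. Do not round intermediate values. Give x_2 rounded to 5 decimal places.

Secant update: x_(k+1) = x_k − f(x_k)·(x_k − x_(k-1))/(f(x_k) − f(x_(k-1))).
f(x_0) = -0.187567, f(x_1) = 0.152564
x_2 = 0.454000 - (0.152564)·(0.454000 - 0.278000)/(0.152564 - (-0.187567)) = 0.375056; f(x_2) = 0.001381

0.37506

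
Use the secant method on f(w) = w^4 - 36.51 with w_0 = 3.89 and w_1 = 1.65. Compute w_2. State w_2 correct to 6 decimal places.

f(w_0) = 192.470450, f(w_1) = -29.097994
w_2 = 1.650000 - (-29.097994)·(1.650000 - 3.890000)/(-29.097994 - (192.470450)) = 1.944173; f(w_2) = -22.223040

1.944173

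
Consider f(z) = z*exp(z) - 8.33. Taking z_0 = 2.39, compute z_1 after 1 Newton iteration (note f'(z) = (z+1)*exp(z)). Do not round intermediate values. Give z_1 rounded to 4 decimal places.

z_0 = 2.390000: f = 17.753251, f' = 36.996744 → z_1 = 2.390000 - (17.753251)/(36.996744) = 1.910140

1.9101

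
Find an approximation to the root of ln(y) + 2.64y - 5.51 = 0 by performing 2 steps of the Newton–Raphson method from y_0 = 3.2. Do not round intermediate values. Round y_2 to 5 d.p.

f'(y) = 1/y + 2.64
y_0 = 3.200000: f = 4.101151, f' = 2.952500 → y_1 = 3.200000 - (4.101151)/(2.952500) = 1.810957
y_1 = 1.810957: f = -0.135220, f' = 3.192194 → y_2 = 1.810957 - (-0.135220)/(3.192194) = 1.853316

1.85332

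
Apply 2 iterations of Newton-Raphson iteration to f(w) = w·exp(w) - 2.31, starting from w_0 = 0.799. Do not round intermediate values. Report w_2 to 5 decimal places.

Newton update: w ← w − f(w)/f'(w).
f'(w) = (w + 1)·exp(w)
w_0 = 0.799000: f = -0.533570, f' = 3.999746 → w_1 = 0.799000 - (-0.533570)/(3.999746) = 0.932401
w_1 = 0.932401: f = 0.058860, f' = 4.909461 → w_2 = 0.932401 - (0.058860)/(4.909461) = 0.920412

0.92041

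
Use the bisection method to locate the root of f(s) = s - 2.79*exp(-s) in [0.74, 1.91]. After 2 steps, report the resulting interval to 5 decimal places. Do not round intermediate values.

[0.74000, 1.03250]

f(0.740000) = -0.591148, f(1.910000) = 1.496856 (opposite signs)
step 1: m = 1.325000, f(m) = 0.583410 > 0 → root in [0.740000, 1.325000]
step 2: m = 1.032500, f(m) = 0.038938 > 0 → root in [0.740000, 1.032500]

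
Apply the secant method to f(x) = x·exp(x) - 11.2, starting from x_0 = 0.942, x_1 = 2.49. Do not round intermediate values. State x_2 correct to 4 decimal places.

f(x_0) = -8.783670, f(x_1) = 18.832578
x_2 = 2.490000 - (18.832578)·(2.490000 - 0.942000)/(18.832578 - (-8.783670)) = 1.434359; f(x_2) = -5.180057

1.4344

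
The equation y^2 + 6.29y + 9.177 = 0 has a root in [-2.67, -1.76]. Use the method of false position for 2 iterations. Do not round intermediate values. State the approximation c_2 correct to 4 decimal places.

f(-2.670000) = -0.488400, f(-1.760000) = 1.204200
step 1: c = -2.407419, f(c) = -0.170000 < 0 → new bracket [-2.407419, -1.760000]
step 2: c = -2.327328, f(c) = -0.045438 < 0 → new bracket [-2.327328, -1.760000]

-2.3273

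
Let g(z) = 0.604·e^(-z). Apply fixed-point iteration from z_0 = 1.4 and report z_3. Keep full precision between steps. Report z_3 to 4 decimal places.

z_1 = g(1.400000) = 0.148945
z_2 = g(0.148945) = 0.520417
z_3 = g(0.520417) = 0.358941

0.3589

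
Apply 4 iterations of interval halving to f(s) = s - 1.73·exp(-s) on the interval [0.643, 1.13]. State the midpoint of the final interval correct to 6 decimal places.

f(0.643000) = -0.266483, f(1.130000) = 0.571152 (opposite signs)
step 1: m = 0.886500, f(m) = 0.173575 > 0 → root in [0.643000, 0.886500]
step 2: m = 0.764750, f(m) = -0.040479 < 0 → root in [0.764750, 0.886500]
step 3: m = 0.825625, f(m) = 0.067952 > 0 → root in [0.764750, 0.825625]
step 4: m = 0.795188, f(m) = 0.014098 > 0 → root in [0.764750, 0.795188]
Midpoint of [0.764750, 0.795188] = 0.779969

0.779969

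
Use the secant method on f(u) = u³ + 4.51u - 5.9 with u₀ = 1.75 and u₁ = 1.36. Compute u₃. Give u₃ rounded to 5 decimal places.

1.05997

f(u_0) = 7.351875, f(u_1) = 2.749056
u_2 = 1.360000 - (2.749056)·(1.360000 - 1.750000)/(2.749056 - (7.351875)) = 1.127071; f(u_2) = 0.614793
u_3 = 1.127071 - (0.614793)·(1.127071 - 1.360000)/(0.614793 - (2.749056)) = 1.059973; f(u_3) = 0.071405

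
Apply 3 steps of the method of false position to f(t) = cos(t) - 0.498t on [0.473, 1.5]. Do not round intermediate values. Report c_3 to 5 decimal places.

False-position update: c = (a·f(b) − b·f(a))/(f(b) − f(a)); replace the endpoint whose sign matches f(c).
f(0.473000) = 0.654652, f(1.500000) = -0.676263
step 1: c = 0.978162, f(c) = 0.071424 > 0 → new bracket [0.978162, 1.500000]
step 2: c = 1.028011, f(c) = 0.004573 > 0 → new bracket [1.028011, 1.500000]
step 3: c = 1.031182, f(c) = 0.000277 > 0 → new bracket [1.031182, 1.500000]

1.03118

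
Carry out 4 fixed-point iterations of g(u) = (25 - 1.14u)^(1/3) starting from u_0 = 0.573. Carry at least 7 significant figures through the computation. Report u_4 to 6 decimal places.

u_1 = g(0.573000) = 2.898326
u_2 = g(2.898326) = 2.789069
u_3 = g(2.789069) = 2.794396
u_4 = g(2.794396) = 2.794137

2.794137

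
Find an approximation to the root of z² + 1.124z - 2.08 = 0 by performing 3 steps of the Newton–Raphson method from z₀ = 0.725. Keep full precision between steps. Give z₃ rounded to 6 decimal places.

0.985851

f'(z) = 2z + 1.124
z_0 = 0.725000: f = -0.739475, f' = 2.574000 → z_1 = 0.725000 - (-0.739475)/(2.574000) = 1.012286
z_1 = 1.012286: f = 0.082533, f' = 3.148573 → z_2 = 1.012286 - (0.082533)/(3.148573) = 0.986073
z_2 = 0.986073: f = 0.000687, f' = 3.096147 → z_3 = 0.986073 - (0.000687)/(3.096147) = 0.985851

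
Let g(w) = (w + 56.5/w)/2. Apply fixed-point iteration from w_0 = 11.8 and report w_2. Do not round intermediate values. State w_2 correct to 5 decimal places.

w_1 = g(11.800000) = 8.294068
w_2 = g(8.294068) = 7.553083

7.55308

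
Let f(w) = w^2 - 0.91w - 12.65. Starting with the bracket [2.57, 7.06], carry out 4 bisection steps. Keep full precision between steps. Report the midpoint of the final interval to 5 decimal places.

f(2.570000) = -8.383800, f(7.060000) = 30.769000 (opposite signs)
step 1: m = 4.815000, f(m) = 6.152575 > 0 → root in [2.570000, 4.815000]
step 2: m = 3.692500, f(m) = -2.375619 < 0 → root in [3.692500, 4.815000]
step 3: m = 4.253750, f(m) = 1.573477 > 0 → root in [3.692500, 4.253750]
step 4: m = 3.973125, f(m) = -0.479821 < 0 → root in [3.973125, 4.253750]
Midpoint of [3.973125, 4.253750] = 4.113437

4.11344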